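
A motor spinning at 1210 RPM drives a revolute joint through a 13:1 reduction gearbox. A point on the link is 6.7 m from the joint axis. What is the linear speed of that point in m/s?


omega_motor = 1210 * 2*pi/60 = 126.7109 rad/s
omega_joint = omega_motor / 13 = 9.747 rad/s
v = omega_joint * r = 9.747 * 6.7
= 65.3049 m/s


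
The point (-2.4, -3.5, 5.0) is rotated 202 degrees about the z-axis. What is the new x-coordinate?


Rotation about z-axis: x' = x*cos(theta) - y*sin(theta)
= -2.4 * -0.9272 - -3.5 * -0.3746
= 0.9141


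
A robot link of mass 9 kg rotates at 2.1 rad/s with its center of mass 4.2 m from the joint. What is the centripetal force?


F = m * omega^2 * r
= 9 * 2.1^2 * 4.2
= 9 * 4.41 * 4.2
= 166.698 N


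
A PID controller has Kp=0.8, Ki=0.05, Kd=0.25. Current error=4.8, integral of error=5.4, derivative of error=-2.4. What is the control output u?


u = Kp*e + Ki*int(e) + Kd*de/dt
= 0.8*4.8 + 0.05*5.4 + 0.25*(-2.4)
= 3.84 + 0.27 + -0.6
= 3.51


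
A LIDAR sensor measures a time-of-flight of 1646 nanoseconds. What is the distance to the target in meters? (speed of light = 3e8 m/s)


tof = 1646 ns = 1.646e-06 s
dist = c * tof / 2
= 3e8 * 1.646e-06 / 2
= 246.9 m


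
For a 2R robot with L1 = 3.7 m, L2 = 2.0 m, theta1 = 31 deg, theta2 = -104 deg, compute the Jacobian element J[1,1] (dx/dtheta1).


J[1,1] = -L1*sin(t1) - L2*sin(t1+t2)
= -3.7*sin(31) - 2.0*sin(-73)
= 0.007


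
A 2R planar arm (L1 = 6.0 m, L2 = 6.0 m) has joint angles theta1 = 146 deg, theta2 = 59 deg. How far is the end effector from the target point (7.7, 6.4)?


End effector via forward kinematics:
x = L1*cos(t1) + L2*cos(t1+t2) = -10.4121
y = L1*sin(t1) + L2*sin(t1+t2) = 0.8194
Distance to target:
d = sqrt((7.7 - -10.4121)^2 + (6.4 - 0.8194)^2)
= sqrt(328.0472 + 31.1426)
= 18.9523 m


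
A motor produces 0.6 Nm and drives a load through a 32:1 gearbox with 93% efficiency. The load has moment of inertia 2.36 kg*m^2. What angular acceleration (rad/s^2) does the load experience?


tau_out = tau_motor * N * eta
= 0.6 * 32 * 0.93 = 17.856 Nm
alpha = tau_out / I = 17.856 / 2.36
= 7.5661 rad/s^2


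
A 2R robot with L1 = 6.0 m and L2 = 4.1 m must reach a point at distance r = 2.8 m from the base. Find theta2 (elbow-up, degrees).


cos(theta2) = (r^2 - L1^2 - L2^2) / (2*L1*L2)
cos(theta2) = (7.84 - 36.0 - 16.81) / 49.2
cos(theta2) = -0.914024
theta2 = 156.0676 degrees


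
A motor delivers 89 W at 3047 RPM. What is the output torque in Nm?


omega = 3047 * 2*pi/60 = 319.0811 rad/s
tau = P / omega = 89 / 319.0811
= 0.2789 Nm


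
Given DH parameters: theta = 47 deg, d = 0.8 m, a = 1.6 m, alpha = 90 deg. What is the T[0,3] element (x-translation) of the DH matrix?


T[0,3] = a * cos(theta)
= 1.6 * cos(47 deg)
= 1.6 * 0.682
= 1.0912


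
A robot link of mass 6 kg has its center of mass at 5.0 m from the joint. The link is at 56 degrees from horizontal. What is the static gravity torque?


tau = m*g*L*cos(angle)
= 6 * 9.81 * 5.0 * cos(56 deg)
= 6 * 9.81 * 5.0 * 0.5592
= 164.5705 Nm


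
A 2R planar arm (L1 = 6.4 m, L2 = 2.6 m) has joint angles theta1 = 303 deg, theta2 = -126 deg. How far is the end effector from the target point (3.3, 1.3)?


End effector via forward kinematics:
x = L1*cos(t1) + L2*cos(t1+t2) = 0.8893
y = L1*sin(t1) + L2*sin(t1+t2) = -5.2314
Distance to target:
d = sqrt((3.3 - 0.8893)^2 + (1.3 - -5.2314)^2)
= sqrt(5.8117 + 42.6594)
= 6.9621 m


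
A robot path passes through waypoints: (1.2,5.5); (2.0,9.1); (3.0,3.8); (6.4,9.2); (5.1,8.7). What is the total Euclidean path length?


Segment lengths:
  seg1 = sqrt((0.8)^2 + (3.6)^2) = 3.6878
  seg2 = sqrt((1.0)^2 + (-5.3)^2) = 5.3935
  seg3 = sqrt((3.4)^2 + (5.4)^2) = 6.3812
  seg4 = sqrt((-1.3)^2 + (-0.5)^2) = 1.3928
Total = 16.8554


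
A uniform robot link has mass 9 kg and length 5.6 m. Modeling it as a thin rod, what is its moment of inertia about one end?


I = (1/3) * m * L^2
= (1/3) * 9 * 5.6^2
= 0.333333 * 9 * 31.36
= 94.08 kg*m^2


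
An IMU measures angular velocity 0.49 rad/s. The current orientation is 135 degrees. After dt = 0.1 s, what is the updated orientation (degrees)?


delta_theta = w * dt = 0.49 * 0.1 = 0.049 rad
= 2.8075 deg
theta_new = 135 + 2.8075 = 137.8075 deg


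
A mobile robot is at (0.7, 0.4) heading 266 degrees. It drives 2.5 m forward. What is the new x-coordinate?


x_new = x0 + d*cos(theta)
= 0.7 + 2.5*cos(266)
= 0.7 + -0.1744
= 0.5256


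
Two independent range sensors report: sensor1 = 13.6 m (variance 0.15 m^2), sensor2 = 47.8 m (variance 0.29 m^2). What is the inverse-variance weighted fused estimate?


w1 = (1/var1) / (1/var1 + 1/var2)
   = 6.6667 / (6.6667 + 3.4483) = 0.6591
w2 = 1 - w1 = 0.3409
fused = w1*s1 + w2*s2 = 8.9636 + 16.2955
= 25.2591 m


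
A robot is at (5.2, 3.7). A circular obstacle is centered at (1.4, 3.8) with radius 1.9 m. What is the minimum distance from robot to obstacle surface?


center_dist = sqrt((5.2-1.4)^2 + (3.7-3.8)^2)
= sqrt(14.44 + 0.01)
= 3.8013
min_dist = center_dist - radius = 3.8013 - 1.9 = 1.9013 m


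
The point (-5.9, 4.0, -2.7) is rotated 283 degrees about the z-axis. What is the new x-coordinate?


Rotation about z-axis: x' = x*cos(theta) - y*sin(theta)
= -5.9 * 0.225 - 4.0 * -0.9744
= 2.5703


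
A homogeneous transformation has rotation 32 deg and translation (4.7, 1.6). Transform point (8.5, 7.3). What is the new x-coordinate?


x' = cos(theta)*px - sin(theta)*py + tx
= 0.848*8.5 - 0.5299*7.3 + 4.7
= 8.04


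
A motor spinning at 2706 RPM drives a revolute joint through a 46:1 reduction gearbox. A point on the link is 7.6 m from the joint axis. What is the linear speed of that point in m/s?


omega_motor = 2706 * 2*pi/60 = 283.3717 rad/s
omega_joint = omega_motor / 46 = 6.1603 rad/s
v = omega_joint * r = 6.1603 * 7.6
= 46.8179 m/s


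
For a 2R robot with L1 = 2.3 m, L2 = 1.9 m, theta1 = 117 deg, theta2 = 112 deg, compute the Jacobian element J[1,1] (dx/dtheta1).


J[1,1] = -L1*sin(t1) - L2*sin(t1+t2)
= -2.3*sin(117) - 1.9*sin(229)
= -0.6154


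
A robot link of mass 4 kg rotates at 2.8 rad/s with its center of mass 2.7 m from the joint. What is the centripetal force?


F = m * omega^2 * r
= 4 * 2.8^2 * 2.7
= 4 * 7.84 * 2.7
= 84.672 N


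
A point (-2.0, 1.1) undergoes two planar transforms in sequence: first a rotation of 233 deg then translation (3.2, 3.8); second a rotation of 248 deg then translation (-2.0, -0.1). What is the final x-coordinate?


After transform 1:
x1 = cos(233)*-2.0 - sin(233)*1.1 + 3.2 = 5.2821
y1 = sin(233)*-2.0 + cos(233)*1.1 + 3.8 = 4.7353
After transform 2:
x2 = cos(248)*5.2821 - sin(248)*4.7353 + -2.0
= 0.4117


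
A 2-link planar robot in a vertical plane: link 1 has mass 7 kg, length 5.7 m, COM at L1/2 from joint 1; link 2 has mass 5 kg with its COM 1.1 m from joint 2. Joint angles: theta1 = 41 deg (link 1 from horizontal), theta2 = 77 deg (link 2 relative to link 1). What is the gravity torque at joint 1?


Horizontal distance from joint 1 to link-1 COM:
  x_c1 = (L1/2)*cos(t1) = 2.85 * 0.7547 = 2.1509 m
Horizontal distance from joint 1 to link-2 COM:
  x_c2 = L1*cos(t1) + Lc2*cos(t1+t2)
       = 5.7*0.7547 + 1.1*-0.4695 = 3.7854 m
tau1 = m1*g*x_c1 + m2*g*x_c2
     = 7*9.81*2.1509 + 5*9.81*3.7854
     = 147.7038 + 185.6751
     = 333.379 Nm


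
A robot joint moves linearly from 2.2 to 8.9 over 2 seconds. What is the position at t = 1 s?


s = t/T = 1/2 = 0.5
p(t) = p0 + (pf-p0)*s
= 2.2 + (8.9 - 2.2) * 0.5
= 5.55


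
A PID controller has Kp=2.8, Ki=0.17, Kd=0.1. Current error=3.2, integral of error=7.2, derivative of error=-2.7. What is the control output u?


u = Kp*e + Ki*int(e) + Kd*de/dt
= 2.8*3.2 + 0.17*7.2 + 0.1*(-2.7)
= 8.96 + 1.224 + -0.27
= 9.914


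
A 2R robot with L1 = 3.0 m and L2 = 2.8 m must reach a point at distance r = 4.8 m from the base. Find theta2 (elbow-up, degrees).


cos(theta2) = (r^2 - L1^2 - L2^2) / (2*L1*L2)
cos(theta2) = (23.04 - 9.0 - 7.84) / 16.8
cos(theta2) = 0.369048
theta2 = 68.3431 degrees


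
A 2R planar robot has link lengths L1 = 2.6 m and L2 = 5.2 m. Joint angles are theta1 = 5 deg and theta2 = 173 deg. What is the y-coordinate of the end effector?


Convert angles to radians: theta1 = 0.0873, theta2 = 3.0194
y = L1*sin(theta1) + L2*sin(theta1+theta2)
y = 0.2266 + 0.1815
y = 0.4081


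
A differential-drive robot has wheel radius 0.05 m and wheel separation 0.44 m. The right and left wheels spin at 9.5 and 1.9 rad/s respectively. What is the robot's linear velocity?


vR = r*wR = 0.05*9.5 = 0.475 m/s
vL = r*wL = 0.05*1.9 = 0.095 m/s
v = (vR+vL)/2 = 0.285 m/s
omega = (vR-vL)/L = 0.8636 rad/s
linear velocity = 0.285 m/s


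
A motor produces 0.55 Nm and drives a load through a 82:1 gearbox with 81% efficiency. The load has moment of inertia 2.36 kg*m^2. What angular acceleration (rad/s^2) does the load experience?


tau_out = tau_motor * N * eta
= 0.55 * 82 * 0.81 = 36.531 Nm
alpha = tau_out / I = 36.531 / 2.36
= 15.4792 rad/s^2


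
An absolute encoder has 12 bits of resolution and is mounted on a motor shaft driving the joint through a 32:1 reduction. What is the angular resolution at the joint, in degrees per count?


counts = 2^12 = 4096
effective counts at joint = 4096 * 32 = 131072
resolution = 360 / 131072
= 0.0027 deg/count


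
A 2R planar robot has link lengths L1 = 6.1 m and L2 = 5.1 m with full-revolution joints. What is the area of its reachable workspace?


r_max = L1 + L2 = 11.2 m
r_min = |L1 - L2| = 1.0 m
Area = pi*(r_max^2 - r_min^2)
= pi*(125.44 - 1.0)
= pi * 124.44
= 390.9398 m^2


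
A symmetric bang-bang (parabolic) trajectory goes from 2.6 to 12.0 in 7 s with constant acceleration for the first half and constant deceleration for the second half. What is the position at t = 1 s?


Symmetric rest-to-rest: each phase covers (pf-p0)/2 in time T/2. 0.5*a*(T/2)^2 = (pf-p0)/2 => a = 4*(pf-p0)/T^2
a = 4*(12.0-2.6)/7^2 = 0.7673
t = 1 is in the acceleration phase (t <= T/2).
p = p0 + 0.5*a*t^2 = 2.6 + 0.5*0.7673*1^2
= 2.9837


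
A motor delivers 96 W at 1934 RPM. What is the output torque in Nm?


omega = 1934 * 2*pi/60 = 202.528 rad/s
tau = P / omega = 96 / 202.528
= 0.474 Nm


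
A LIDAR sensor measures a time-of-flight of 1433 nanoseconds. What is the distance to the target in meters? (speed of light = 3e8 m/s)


tof = 1433 ns = 1.433e-06 s
dist = c * tof / 2
= 3e8 * 1.433e-06 / 2
= 214.95 m


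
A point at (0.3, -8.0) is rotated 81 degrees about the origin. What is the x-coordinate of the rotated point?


x' = x*cos(theta) - y*sin(theta)
cos(81 deg) = 0.1564, sin(81 deg) = 0.9877
x' = 0.3 * 0.1564 - -8.0 * 0.9877
= 0.0469 - -7.9015
= 7.9484


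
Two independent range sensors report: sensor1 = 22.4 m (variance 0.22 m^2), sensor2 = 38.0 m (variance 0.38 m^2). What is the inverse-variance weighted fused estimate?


w1 = (1/var1) / (1/var1 + 1/var2)
   = 4.5455 / (4.5455 + 2.6316) = 0.6333
w2 = 1 - w1 = 0.3667
fused = w1*s1 + w2*s2 = 14.1867 + 13.9333
= 28.12 m


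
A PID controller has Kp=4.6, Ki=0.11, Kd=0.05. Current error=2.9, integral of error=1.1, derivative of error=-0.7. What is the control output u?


u = Kp*e + Ki*int(e) + Kd*de/dt
= 4.6*2.9 + 0.11*1.1 + 0.05*(-0.7)
= 13.34 + 0.121 + -0.035
= 13.426


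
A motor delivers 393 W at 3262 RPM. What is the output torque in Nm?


omega = 3262 * 2*pi/60 = 341.5958 rad/s
tau = P / omega = 393 / 341.5958
= 1.1505 Nm


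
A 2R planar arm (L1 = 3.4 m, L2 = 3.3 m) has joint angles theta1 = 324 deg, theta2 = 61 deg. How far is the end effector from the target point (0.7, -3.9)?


End effector via forward kinematics:
x = L1*cos(t1) + L2*cos(t1+t2) = 5.7415
y = L1*sin(t1) + L2*sin(t1+t2) = -0.6038
Distance to target:
d = sqrt((0.7 - 5.7415)^2 + (-3.9 - -0.6038)^2)
= sqrt(25.4165 + 10.8647)
= 6.0234 m


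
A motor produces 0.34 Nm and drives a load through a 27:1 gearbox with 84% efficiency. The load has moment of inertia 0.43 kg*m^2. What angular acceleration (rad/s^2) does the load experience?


tau_out = tau_motor * N * eta
= 0.34 * 27 * 0.84 = 7.7112 Nm
alpha = tau_out / I = 7.7112 / 0.43
= 17.933 rad/s^2


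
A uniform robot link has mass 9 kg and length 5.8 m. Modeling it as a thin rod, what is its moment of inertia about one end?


I = (1/3) * m * L^2
= (1/3) * 9 * 5.8^2
= 0.333333 * 9 * 33.64
= 100.92 kg*m^2


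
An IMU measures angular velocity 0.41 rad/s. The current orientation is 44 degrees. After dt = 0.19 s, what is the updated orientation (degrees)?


delta_theta = w * dt = 0.41 * 0.19 = 0.0779 rad
= 4.4633 deg
theta_new = 44 + 4.4633 = 48.4633 deg


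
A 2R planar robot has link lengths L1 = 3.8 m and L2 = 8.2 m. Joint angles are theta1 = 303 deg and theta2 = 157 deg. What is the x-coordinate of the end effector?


Convert angles to radians: theta1 = 5.2883, theta2 = 2.7402
x = L1*cos(theta1) + L2*cos(theta1+theta2)
x = 2.0696 + -1.4239
x = 0.6457


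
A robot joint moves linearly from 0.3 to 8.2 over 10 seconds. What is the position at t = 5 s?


s = t/T = 5/10 = 0.5
p(t) = p0 + (pf-p0)*s
= 0.3 + (8.2 - 0.3) * 0.5
= 4.25


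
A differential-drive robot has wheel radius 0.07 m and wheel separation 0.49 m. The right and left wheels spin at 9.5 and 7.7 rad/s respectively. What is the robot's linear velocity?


vR = r*wR = 0.07*9.5 = 0.665 m/s
vL = r*wL = 0.07*7.7 = 0.539 m/s
v = (vR+vL)/2 = 0.602 m/s
omega = (vR-vL)/L = 0.2571 rad/s
linear velocity = 0.602 m/s


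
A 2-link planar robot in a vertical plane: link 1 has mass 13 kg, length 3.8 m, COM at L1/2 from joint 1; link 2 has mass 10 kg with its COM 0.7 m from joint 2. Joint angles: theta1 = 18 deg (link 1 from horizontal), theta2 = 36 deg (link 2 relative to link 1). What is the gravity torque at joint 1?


Horizontal distance from joint 1 to link-1 COM:
  x_c1 = (L1/2)*cos(t1) = 1.9 * 0.9511 = 1.807 m
Horizontal distance from joint 1 to link-2 COM:
  x_c2 = L1*cos(t1) + Lc2*cos(t1+t2)
       = 3.8*0.9511 + 0.7*0.5878 = 4.0255 m
tau1 = m1*g*x_c1 + m2*g*x_c2
     = 13*9.81*1.807 + 10*9.81*4.0255
     = 230.4477 + 394.8981
     = 625.3457 Nm


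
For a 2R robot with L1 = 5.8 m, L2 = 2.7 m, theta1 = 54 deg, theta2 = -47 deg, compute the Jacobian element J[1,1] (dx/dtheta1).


J[1,1] = -L1*sin(t1) - L2*sin(t1+t2)
= -5.8*sin(54) - 2.7*sin(7)
= -5.0213


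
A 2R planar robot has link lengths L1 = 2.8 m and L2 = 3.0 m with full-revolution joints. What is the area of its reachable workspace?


r_max = L1 + L2 = 5.8 m
r_min = |L1 - L2| = 0.2 m
Area = pi*(r_max^2 - r_min^2)
= pi*(33.64 - 0.04)
= pi * 33.6
= 105.5575 m^2


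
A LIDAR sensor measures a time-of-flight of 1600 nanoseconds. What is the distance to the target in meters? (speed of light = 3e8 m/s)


tof = 1600 ns = 1.6e-06 s
dist = c * tof / 2
= 3e8 * 1.6e-06 / 2
= 240.0 m


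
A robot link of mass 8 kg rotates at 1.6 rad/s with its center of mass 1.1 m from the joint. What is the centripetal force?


F = m * omega^2 * r
= 8 * 1.6^2 * 1.1
= 8 * 2.56 * 1.1
= 22.528 N


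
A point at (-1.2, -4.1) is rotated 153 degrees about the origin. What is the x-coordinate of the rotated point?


x' = x*cos(theta) - y*sin(theta)
cos(153 deg) = -0.891, sin(153 deg) = 0.454
x' = -1.2 * -0.891 - -4.1 * 0.454
= 1.0692 - -1.8614
= 2.9306


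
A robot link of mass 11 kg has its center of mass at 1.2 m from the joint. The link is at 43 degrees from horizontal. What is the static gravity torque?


tau = m*g*L*cos(angle)
= 11 * 9.81 * 1.2 * cos(43 deg)
= 11 * 9.81 * 1.2 * 0.7314
= 94.7045 Nm


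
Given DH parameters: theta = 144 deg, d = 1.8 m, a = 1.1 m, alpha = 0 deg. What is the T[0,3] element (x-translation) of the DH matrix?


T[0,3] = a * cos(theta)
= 1.1 * cos(144 deg)
= 1.1 * -0.809
= -0.8899


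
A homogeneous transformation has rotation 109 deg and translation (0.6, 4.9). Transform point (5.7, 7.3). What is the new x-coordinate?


x' = cos(theta)*px - sin(theta)*py + tx
= -0.3256*5.7 - 0.9455*7.3 + 0.6
= -8.158


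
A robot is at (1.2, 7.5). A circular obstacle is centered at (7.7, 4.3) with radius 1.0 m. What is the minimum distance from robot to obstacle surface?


center_dist = sqrt((1.2-7.7)^2 + (7.5-4.3)^2)
= sqrt(42.25 + 10.24)
= 7.245
min_dist = center_dist - radius = 7.245 - 1.0 = 6.245 m


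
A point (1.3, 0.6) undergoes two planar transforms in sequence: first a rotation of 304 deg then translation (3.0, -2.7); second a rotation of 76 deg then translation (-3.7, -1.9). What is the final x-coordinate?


After transform 1:
x1 = cos(304)*1.3 - sin(304)*0.6 + 3.0 = 4.2244
y1 = sin(304)*1.3 + cos(304)*0.6 + -2.7 = -3.4422
After transform 2:
x2 = cos(76)*4.2244 - sin(76)*-3.4422 + -3.7
= 0.662


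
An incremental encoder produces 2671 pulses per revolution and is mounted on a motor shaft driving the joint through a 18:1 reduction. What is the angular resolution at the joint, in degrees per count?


counts per rev = 2671
effective counts at joint = 2671 * 18 = 48078
resolution = 360 / 48078
= 0.0075 deg/count


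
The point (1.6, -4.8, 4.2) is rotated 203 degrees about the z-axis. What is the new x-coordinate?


Rotation about z-axis: x' = x*cos(theta) - y*sin(theta)
= 1.6 * -0.9205 - -4.8 * -0.3907
= -3.3483


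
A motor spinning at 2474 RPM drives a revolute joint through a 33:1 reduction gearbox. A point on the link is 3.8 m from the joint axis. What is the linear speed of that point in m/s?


omega_motor = 2474 * 2*pi/60 = 259.0767 rad/s
omega_joint = omega_motor / 33 = 7.8508 rad/s
v = omega_joint * r = 7.8508 * 3.8
= 29.8331 m/s


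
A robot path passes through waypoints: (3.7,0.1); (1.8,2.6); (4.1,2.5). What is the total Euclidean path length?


Segment lengths:
  seg1 = sqrt((-1.9)^2 + (2.5)^2) = 3.1401
  seg2 = sqrt((2.3)^2 + (-0.1)^2) = 2.3022
Total = 5.4422


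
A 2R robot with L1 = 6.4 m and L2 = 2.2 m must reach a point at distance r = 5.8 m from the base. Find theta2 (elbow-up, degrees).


cos(theta2) = (r^2 - L1^2 - L2^2) / (2*L1*L2)
cos(theta2) = (33.64 - 40.96 - 4.84) / 28.16
cos(theta2) = -0.431818
theta2 = 115.583 degrees


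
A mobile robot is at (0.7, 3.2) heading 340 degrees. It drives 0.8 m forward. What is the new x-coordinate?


x_new = x0 + d*cos(theta)
= 0.7 + 0.8*cos(340)
= 0.7 + 0.7518
= 1.4518


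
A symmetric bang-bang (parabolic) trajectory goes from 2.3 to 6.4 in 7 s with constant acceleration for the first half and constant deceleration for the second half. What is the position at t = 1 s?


Symmetric rest-to-rest: each phase covers (pf-p0)/2 in time T/2. 0.5*a*(T/2)^2 = (pf-p0)/2 => a = 4*(pf-p0)/T^2
a = 4*(6.4-2.3)/7^2 = 0.3347
t = 1 is in the acceleration phase (t <= T/2).
p = p0 + 0.5*a*t^2 = 2.3 + 0.5*0.3347*1^2
= 2.4673


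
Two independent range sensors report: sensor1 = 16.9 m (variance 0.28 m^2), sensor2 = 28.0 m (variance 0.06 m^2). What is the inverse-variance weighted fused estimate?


w1 = (1/var1) / (1/var1 + 1/var2)
   = 3.5714 / (3.5714 + 16.6667) = 0.1765
w2 = 1 - w1 = 0.8235
fused = w1*s1 + w2*s2 = 2.9824 + 23.0588
= 26.0412 m


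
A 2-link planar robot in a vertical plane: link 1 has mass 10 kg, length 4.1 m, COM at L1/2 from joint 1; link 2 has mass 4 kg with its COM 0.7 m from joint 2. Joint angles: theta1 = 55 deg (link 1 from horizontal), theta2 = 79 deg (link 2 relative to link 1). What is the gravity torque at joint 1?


Horizontal distance from joint 1 to link-1 COM:
  x_c1 = (L1/2)*cos(t1) = 2.05 * 0.5736 = 1.1758 m
Horizontal distance from joint 1 to link-2 COM:
  x_c2 = L1*cos(t1) + Lc2*cos(t1+t2)
       = 4.1*0.5736 + 0.7*-0.6947 = 1.8654 m
tau1 = m1*g*x_c1 + m2*g*x_c2
     = 10*9.81*1.1758 + 4*9.81*1.8654
     = 115.3491 + 73.1984
     = 188.5475 Nm


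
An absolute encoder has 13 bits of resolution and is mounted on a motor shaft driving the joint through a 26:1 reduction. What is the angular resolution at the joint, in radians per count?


counts = 2^13 = 8192
effective counts at joint = 8192 * 26 = 212992
resolution = 2*pi / 212992
= 2.9500e-05 rad/count


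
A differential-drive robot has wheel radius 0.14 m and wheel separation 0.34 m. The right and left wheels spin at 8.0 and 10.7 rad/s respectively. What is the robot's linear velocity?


vR = r*wR = 0.14*8.0 = 1.12 m/s
vL = r*wL = 0.14*10.7 = 1.498 m/s
v = (vR+vL)/2 = 1.309 m/s
omega = (vR-vL)/L = -1.1118 rad/s
linear velocity = 1.309 m/s


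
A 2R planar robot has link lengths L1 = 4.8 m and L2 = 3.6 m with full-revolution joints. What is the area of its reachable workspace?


r_max = L1 + L2 = 8.4 m
r_min = |L1 - L2| = 1.2 m
Area = pi*(r_max^2 - r_min^2)
= pi*(70.56 - 1.44)
= pi * 69.12
= 217.1469 m^2


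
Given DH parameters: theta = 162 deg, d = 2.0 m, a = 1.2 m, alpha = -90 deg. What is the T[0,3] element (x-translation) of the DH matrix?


T[0,3] = a * cos(theta)
= 1.2 * cos(162 deg)
= 1.2 * -0.9511
= -1.1413


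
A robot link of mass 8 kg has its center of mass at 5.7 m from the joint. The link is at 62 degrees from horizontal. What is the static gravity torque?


tau = m*g*L*cos(angle)
= 8 * 9.81 * 5.7 * cos(62 deg)
= 8 * 9.81 * 5.7 * 0.4695
= 210.0115 Nm


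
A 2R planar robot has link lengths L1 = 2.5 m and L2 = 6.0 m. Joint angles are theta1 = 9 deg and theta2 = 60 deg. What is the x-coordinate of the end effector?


Convert angles to radians: theta1 = 0.1571, theta2 = 1.0472
x = L1*cos(theta1) + L2*cos(theta1+theta2)
x = 2.4692 + 2.1502
x = 4.6194


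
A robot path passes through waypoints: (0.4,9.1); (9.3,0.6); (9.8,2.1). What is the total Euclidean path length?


Segment lengths:
  seg1 = sqrt((8.9)^2 + (-8.5)^2) = 12.3069
  seg2 = sqrt((0.5)^2 + (1.5)^2) = 1.5811
Total = 13.888


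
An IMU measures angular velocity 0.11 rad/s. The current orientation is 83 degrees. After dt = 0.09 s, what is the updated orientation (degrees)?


delta_theta = w * dt = 0.11 * 0.09 = 0.0099 rad
= 0.5672 deg
theta_new = 83 + 0.5672 = 83.5672 deg


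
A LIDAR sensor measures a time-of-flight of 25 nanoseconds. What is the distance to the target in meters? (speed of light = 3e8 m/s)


tof = 25 ns = 2.5e-08 s
dist = c * tof / 2
= 3e8 * 2.5e-08 / 2
= 3.75 m


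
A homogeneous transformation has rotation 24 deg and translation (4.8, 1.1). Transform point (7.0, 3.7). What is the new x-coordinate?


x' = cos(theta)*px - sin(theta)*py + tx
= 0.9135*7.0 - 0.4067*3.7 + 4.8
= 9.6899


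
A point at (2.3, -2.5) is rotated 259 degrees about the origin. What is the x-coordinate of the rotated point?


x' = x*cos(theta) - y*sin(theta)
cos(259 deg) = -0.1908, sin(259 deg) = -0.9816
x' = 2.3 * -0.1908 - -2.5 * -0.9816
= -0.4389 - 2.4541
= -2.8929


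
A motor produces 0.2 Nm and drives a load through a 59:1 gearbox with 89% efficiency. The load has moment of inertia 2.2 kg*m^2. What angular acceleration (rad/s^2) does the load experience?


tau_out = tau_motor * N * eta
= 0.2 * 59 * 0.89 = 10.502 Nm
alpha = tau_out / I = 10.502 / 2.2
= 4.7736 rad/s^2


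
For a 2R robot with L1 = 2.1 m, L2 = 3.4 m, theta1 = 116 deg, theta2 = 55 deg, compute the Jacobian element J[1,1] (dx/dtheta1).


J[1,1] = -L1*sin(t1) - L2*sin(t1+t2)
= -2.1*sin(116) - 3.4*sin(171)
= -2.4193


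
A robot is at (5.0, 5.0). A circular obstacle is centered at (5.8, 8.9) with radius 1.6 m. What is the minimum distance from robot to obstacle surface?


center_dist = sqrt((5.0-5.8)^2 + (5.0-8.9)^2)
= sqrt(0.64 + 15.21)
= 3.9812
min_dist = center_dist - radius = 3.9812 - 1.6 = 2.3812 m


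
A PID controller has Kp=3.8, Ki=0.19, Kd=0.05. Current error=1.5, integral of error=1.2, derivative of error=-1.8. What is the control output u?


u = Kp*e + Ki*int(e) + Kd*de/dt
= 3.8*1.5 + 0.19*1.2 + 0.05*(-1.8)
= 5.7 + 0.228 + -0.09
= 5.838


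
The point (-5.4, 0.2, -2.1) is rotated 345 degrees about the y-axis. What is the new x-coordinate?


Rotation about y-axis: x' = x*cos(theta) + z*sin(theta)
= -5.4 * 0.9659 + -2.1 * -0.2588
= -4.6725


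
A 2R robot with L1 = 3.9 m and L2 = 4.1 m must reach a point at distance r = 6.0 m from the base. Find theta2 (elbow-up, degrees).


cos(theta2) = (r^2 - L1^2 - L2^2) / (2*L1*L2)
cos(theta2) = (36.0 - 15.21 - 16.81) / 31.98
cos(theta2) = 0.124453
theta2 = 82.8508 degrees


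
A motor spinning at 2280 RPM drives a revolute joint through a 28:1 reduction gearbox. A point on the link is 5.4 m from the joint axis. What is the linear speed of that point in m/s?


omega_motor = 2280 * 2*pi/60 = 238.761 rad/s
omega_joint = omega_motor / 28 = 8.5272 rad/s
v = omega_joint * r = 8.5272 * 5.4
= 46.0468 m/s


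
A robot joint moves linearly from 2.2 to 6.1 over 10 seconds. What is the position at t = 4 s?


s = t/T = 4/10 = 0.4
p(t) = p0 + (pf-p0)*s
= 2.2 + (6.1 - 2.2) * 0.4
= 3.76


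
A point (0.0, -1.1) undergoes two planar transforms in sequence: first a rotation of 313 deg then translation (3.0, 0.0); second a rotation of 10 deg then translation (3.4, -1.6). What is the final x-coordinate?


After transform 1:
x1 = cos(313)*0.0 - sin(313)*-1.1 + 3.0 = 2.1955
y1 = sin(313)*0.0 + cos(313)*-1.1 + 0.0 = -0.7502
After transform 2:
x2 = cos(10)*2.1955 - sin(10)*-0.7502 + 3.4
= 5.6924


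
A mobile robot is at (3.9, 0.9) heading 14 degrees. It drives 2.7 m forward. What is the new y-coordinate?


y_new = y0 + d*sin(theta)
= 0.9 + 2.7*sin(14)
= 0.9 + 0.6532
= 1.5532


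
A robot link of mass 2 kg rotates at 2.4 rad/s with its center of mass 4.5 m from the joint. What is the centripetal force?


F = m * omega^2 * r
= 2 * 2.4^2 * 4.5
= 2 * 5.76 * 4.5
= 51.84 N


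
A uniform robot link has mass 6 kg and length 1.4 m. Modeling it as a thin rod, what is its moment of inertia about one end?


I = (1/3) * m * L^2
= (1/3) * 6 * 1.4^2
= 0.333333 * 6 * 1.96
= 3.92 kg*m^2


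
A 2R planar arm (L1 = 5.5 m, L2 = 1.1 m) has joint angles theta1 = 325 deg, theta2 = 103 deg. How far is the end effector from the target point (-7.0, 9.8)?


End effector via forward kinematics:
x = L1*cos(t1) + L2*cos(t1+t2) = 4.9174
y = L1*sin(t1) + L2*sin(t1+t2) = -2.1348
Distance to target:
d = sqrt((-7.0 - 4.9174)^2 + (9.8 - -2.1348)^2)
= sqrt(142.0245 + 142.4387)
= 16.866 m


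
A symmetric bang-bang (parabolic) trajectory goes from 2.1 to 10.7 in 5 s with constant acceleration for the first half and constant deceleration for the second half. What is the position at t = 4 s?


Symmetric rest-to-rest: each phase covers (pf-p0)/2 in time T/2. 0.5*a*(T/2)^2 = (pf-p0)/2 => a = 4*(pf-p0)/T^2
a = 4*(10.7-2.1)/5^2 = 1.376
t = 4 is in the deceleration phase (t > T/2).
p = pf - 0.5*a*(T-t)^2 = 10.7 - 0.5*1.376*1^2
= 10.012


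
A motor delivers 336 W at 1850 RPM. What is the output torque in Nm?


omega = 1850 * 2*pi/60 = 193.7315 rad/s
tau = P / omega = 336 / 193.7315
= 1.7344 Nm


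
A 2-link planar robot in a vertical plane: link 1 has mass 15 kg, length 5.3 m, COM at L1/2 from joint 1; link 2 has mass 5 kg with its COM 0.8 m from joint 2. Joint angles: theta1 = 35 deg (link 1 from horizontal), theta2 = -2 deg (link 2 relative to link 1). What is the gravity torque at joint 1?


Horizontal distance from joint 1 to link-1 COM:
  x_c1 = (L1/2)*cos(t1) = 2.65 * 0.8192 = 2.1708 m
Horizontal distance from joint 1 to link-2 COM:
  x_c2 = L1*cos(t1) + Lc2*cos(t1+t2)
       = 5.3*0.8192 + 0.8*0.8387 = 5.0124 m
tau1 = m1*g*x_c1 + m2*g*x_c2
     = 15*9.81*2.1708 + 5*9.81*5.0124
     = 319.4263 + 245.8603
     = 565.2866 Nm


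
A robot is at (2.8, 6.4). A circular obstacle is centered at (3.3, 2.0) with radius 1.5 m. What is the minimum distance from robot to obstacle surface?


center_dist = sqrt((2.8-3.3)^2 + (6.4-2.0)^2)
= sqrt(0.25 + 19.36)
= 4.4283
min_dist = center_dist - radius = 4.4283 - 1.5 = 2.9283 m


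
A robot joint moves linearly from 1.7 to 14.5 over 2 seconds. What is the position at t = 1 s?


s = t/T = 1/2 = 0.5
p(t) = p0 + (pf-p0)*s
= 1.7 + (14.5 - 1.7) * 0.5
= 8.1


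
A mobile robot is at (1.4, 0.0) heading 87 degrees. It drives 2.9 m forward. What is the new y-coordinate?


y_new = y0 + d*sin(theta)
= 0.0 + 2.9*sin(87)
= 0.0 + 2.896
= 2.896


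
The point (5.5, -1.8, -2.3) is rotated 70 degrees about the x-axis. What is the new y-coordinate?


Rotation about x-axis: y' = y*cos(theta) - z*sin(theta)
= -1.8 * 0.342 - -2.3 * 0.9397
= 1.5457


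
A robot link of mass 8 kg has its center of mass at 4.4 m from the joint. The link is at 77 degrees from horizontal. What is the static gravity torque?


tau = m*g*L*cos(angle)
= 8 * 9.81 * 4.4 * cos(77 deg)
= 8 * 9.81 * 4.4 * 0.225
= 77.6783 Nm


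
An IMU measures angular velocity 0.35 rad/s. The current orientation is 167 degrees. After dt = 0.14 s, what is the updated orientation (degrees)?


delta_theta = w * dt = 0.35 * 0.14 = 0.049 rad
= 2.8075 deg
theta_new = 167 + 2.8075 = 169.8075 deg


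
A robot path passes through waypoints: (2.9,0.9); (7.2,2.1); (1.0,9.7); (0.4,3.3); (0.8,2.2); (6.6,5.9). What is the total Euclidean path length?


Segment lengths:
  seg1 = sqrt((4.3)^2 + (1.2)^2) = 4.4643
  seg2 = sqrt((-6.2)^2 + (7.6)^2) = 9.8082
  seg3 = sqrt((-0.6)^2 + (-6.4)^2) = 6.4281
  seg4 = sqrt((0.4)^2 + (-1.1)^2) = 1.1705
  seg5 = sqrt((5.8)^2 + (3.7)^2) = 6.8797
Total = 28.7507


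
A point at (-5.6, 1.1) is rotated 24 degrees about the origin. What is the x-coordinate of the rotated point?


x' = x*cos(theta) - y*sin(theta)
cos(24 deg) = 0.9135, sin(24 deg) = 0.4067
x' = -5.6 * 0.9135 - 1.1 * 0.4067
= -5.1159 - 0.4474
= -5.5633


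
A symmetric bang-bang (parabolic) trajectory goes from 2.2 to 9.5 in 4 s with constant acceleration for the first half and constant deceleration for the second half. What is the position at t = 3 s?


Symmetric rest-to-rest: each phase covers (pf-p0)/2 in time T/2. 0.5*a*(T/2)^2 = (pf-p0)/2 => a = 4*(pf-p0)/T^2
a = 4*(9.5-2.2)/4^2 = 1.825
t = 3 is in the deceleration phase (t > T/2).
p = pf - 0.5*a*(T-t)^2 = 9.5 - 0.5*1.825*1^2
= 8.5875


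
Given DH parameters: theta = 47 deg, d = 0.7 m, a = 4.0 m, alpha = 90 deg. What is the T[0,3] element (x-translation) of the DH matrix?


T[0,3] = a * cos(theta)
= 4.0 * cos(47 deg)
= 4.0 * 0.682
= 2.728


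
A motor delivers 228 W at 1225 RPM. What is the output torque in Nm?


omega = 1225 * 2*pi/60 = 128.2817 rad/s
tau = P / omega = 228 / 128.2817
= 1.7773 Nm


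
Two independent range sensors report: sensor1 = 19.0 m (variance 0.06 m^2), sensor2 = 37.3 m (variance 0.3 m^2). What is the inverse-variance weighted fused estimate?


w1 = (1/var1) / (1/var1 + 1/var2)
   = 16.6667 / (16.6667 + 3.3333) = 0.8333
w2 = 1 - w1 = 0.1667
fused = w1*s1 + w2*s2 = 15.8333 + 6.2167
= 22.05 m


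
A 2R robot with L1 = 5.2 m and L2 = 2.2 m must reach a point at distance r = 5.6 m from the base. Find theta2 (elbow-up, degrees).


cos(theta2) = (r^2 - L1^2 - L2^2) / (2*L1*L2)
cos(theta2) = (31.36 - 27.04 - 4.84) / 22.88
cos(theta2) = -0.022727
theta2 = 91.3023 degrees


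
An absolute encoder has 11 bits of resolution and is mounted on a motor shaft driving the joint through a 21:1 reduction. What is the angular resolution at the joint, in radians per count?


counts = 2^11 = 2048
effective counts at joint = 2048 * 21 = 43008
resolution = 2*pi / 43008
= 1.4609e-04 rad/count


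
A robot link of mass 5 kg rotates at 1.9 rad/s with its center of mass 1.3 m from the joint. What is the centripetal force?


F = m * omega^2 * r
= 5 * 1.9^2 * 1.3
= 5 * 3.61 * 1.3
= 23.465 N


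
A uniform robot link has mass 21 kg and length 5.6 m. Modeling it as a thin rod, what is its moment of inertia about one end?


I = (1/3) * m * L^2
= (1/3) * 21 * 5.6^2
= 0.333333 * 21 * 31.36
= 219.52 kg*m^2


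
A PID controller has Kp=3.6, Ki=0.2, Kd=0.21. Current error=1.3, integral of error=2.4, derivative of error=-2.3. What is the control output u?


u = Kp*e + Ki*int(e) + Kd*de/dt
= 3.6*1.3 + 0.2*2.4 + 0.21*(-2.3)
= 4.68 + 0.48 + -0.483
= 4.677


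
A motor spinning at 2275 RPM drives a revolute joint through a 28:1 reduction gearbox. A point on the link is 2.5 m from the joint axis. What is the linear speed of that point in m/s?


omega_motor = 2275 * 2*pi/60 = 238.2374 rad/s
omega_joint = omega_motor / 28 = 8.5085 rad/s
v = omega_joint * r = 8.5085 * 2.5
= 21.2712 m/s


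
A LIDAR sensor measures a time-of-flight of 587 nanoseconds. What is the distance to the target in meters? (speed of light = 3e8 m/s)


tof = 587 ns = 5.87e-07 s
dist = c * tof / 2
= 3e8 * 5.87e-07 / 2
= 88.05 m


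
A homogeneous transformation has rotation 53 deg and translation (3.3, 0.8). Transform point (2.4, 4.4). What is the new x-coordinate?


x' = cos(theta)*px - sin(theta)*py + tx
= 0.6018*2.4 - 0.7986*4.4 + 3.3
= 1.2304


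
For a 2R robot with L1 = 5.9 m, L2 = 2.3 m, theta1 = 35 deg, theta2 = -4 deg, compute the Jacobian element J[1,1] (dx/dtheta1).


J[1,1] = -L1*sin(t1) - L2*sin(t1+t2)
= -5.9*sin(35) - 2.3*sin(31)
= -4.5687


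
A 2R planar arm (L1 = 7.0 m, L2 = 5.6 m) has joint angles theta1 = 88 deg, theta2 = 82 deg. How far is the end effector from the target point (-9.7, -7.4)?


End effector via forward kinematics:
x = L1*cos(t1) + L2*cos(t1+t2) = -5.2706
y = L1*sin(t1) + L2*sin(t1+t2) = 7.9682
Distance to target:
d = sqrt((-9.7 - -5.2706)^2 + (-7.4 - 7.9682)^2)
= sqrt(19.6193 + 236.1805)
= 15.9937 m


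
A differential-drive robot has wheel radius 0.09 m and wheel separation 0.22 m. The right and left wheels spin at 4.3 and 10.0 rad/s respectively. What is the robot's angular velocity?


vR = r*wR = 0.09*4.3 = 0.387 m/s
vL = r*wL = 0.09*10.0 = 0.9 m/s
v = (vR+vL)/2 = 0.6435 m/s
omega = (vR-vL)/L = -2.3318 rad/s
angular velocity = -2.3318 rad/s


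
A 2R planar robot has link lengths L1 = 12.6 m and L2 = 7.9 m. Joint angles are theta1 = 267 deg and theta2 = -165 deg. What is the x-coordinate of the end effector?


Convert angles to radians: theta1 = 4.66, theta2 = -2.8798
x = L1*cos(theta1) + L2*cos(theta1+theta2)
x = -0.6594 + -1.6425
x = -2.3019


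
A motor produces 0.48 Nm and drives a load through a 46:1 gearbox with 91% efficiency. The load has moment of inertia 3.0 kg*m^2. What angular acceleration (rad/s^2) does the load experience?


tau_out = tau_motor * N * eta
= 0.48 * 46 * 0.91 = 20.0928 Nm
alpha = tau_out / I = 20.0928 / 3.0
= 6.6976 rad/s^2


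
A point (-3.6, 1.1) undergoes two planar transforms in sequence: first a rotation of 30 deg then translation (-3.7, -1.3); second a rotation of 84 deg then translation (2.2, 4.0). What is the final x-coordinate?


After transform 1:
x1 = cos(30)*-3.6 - sin(30)*1.1 + -3.7 = -7.3677
y1 = sin(30)*-3.6 + cos(30)*1.1 + -1.3 = -2.1474
After transform 2:
x2 = cos(84)*-7.3677 - sin(84)*-2.1474 + 2.2
= 3.5655


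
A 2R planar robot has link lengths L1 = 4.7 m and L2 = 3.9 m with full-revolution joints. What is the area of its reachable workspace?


r_max = L1 + L2 = 8.6 m
r_min = |L1 - L2| = 0.8 m
Area = pi*(r_max^2 - r_min^2)
= pi*(73.96 - 0.64)
= pi * 73.32
= 230.3416 m^2


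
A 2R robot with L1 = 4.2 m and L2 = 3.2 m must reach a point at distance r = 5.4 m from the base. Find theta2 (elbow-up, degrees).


cos(theta2) = (r^2 - L1^2 - L2^2) / (2*L1*L2)
cos(theta2) = (29.16 - 17.64 - 10.24) / 26.88
cos(theta2) = 0.047619
theta2 = 87.2706 degrees


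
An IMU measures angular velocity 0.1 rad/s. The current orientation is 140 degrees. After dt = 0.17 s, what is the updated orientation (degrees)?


delta_theta = w * dt = 0.1 * 0.17 = 0.017 rad
= 0.974 deg
theta_new = 140 + 0.974 = 140.974 deg


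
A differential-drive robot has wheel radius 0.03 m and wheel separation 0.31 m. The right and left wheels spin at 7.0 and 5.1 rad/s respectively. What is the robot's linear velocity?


vR = r*wR = 0.03*7.0 = 0.21 m/s
vL = r*wL = 0.03*5.1 = 0.153 m/s
v = (vR+vL)/2 = 0.1815 m/s
omega = (vR-vL)/L = 0.1839 rad/s
linear velocity = 0.1815 m/s


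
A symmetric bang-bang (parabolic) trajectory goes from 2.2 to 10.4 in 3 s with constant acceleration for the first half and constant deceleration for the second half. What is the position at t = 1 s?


Symmetric rest-to-rest: each phase covers (pf-p0)/2 in time T/2. 0.5*a*(T/2)^2 = (pf-p0)/2 => a = 4*(pf-p0)/T^2
a = 4*(10.4-2.2)/3^2 = 3.6444
t = 1 is in the acceleration phase (t <= T/2).
p = p0 + 0.5*a*t^2 = 2.2 + 0.5*3.6444*1^2
= 4.0222


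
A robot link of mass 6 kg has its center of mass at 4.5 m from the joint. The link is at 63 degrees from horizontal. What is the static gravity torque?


tau = m*g*L*cos(angle)
= 6 * 9.81 * 4.5 * cos(63 deg)
= 6 * 9.81 * 4.5 * 0.454
= 120.2485 Nm


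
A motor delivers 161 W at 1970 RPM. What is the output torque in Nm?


omega = 1970 * 2*pi/60 = 206.2979 rad/s
tau = P / omega = 161 / 206.2979
= 0.7804 Nm


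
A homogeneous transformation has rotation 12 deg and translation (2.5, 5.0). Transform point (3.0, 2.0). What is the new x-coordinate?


x' = cos(theta)*px - sin(theta)*py + tx
= 0.9781*3.0 - 0.2079*2.0 + 2.5
= 5.0186


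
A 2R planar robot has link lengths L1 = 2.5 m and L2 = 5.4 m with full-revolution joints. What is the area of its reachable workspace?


r_max = L1 + L2 = 7.9 m
r_min = |L1 - L2| = 2.9 m
Area = pi*(r_max^2 - r_min^2)
= pi*(62.41 - 8.41)
= pi * 54.0
= 169.646 m^2


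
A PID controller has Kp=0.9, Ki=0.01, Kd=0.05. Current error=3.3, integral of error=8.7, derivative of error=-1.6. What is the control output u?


u = Kp*e + Ki*int(e) + Kd*de/dt
= 0.9*3.3 + 0.01*8.7 + 0.05*(-1.6)
= 2.97 + 0.087 + -0.08
= 2.977


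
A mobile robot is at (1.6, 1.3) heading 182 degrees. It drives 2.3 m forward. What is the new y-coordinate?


y_new = y0 + d*sin(theta)
= 1.3 + 2.3*sin(182)
= 1.3 + -0.0803
= 1.2197


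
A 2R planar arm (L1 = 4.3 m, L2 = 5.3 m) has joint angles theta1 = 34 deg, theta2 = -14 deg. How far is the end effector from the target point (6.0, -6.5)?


End effector via forward kinematics:
x = L1*cos(t1) + L2*cos(t1+t2) = 8.5452
y = L1*sin(t1) + L2*sin(t1+t2) = 4.2172
Distance to target:
d = sqrt((6.0 - 8.5452)^2 + (-6.5 - 4.2172)^2)
= sqrt(6.4782 + 114.8592)
= 11.0153 m


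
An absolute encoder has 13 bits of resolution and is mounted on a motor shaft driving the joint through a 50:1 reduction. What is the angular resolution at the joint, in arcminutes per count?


counts = 2^13 = 8192
effective counts at joint = 8192 * 50 = 409600
resolution = 360*60 / 409600
= 0.0527 arcmin/count


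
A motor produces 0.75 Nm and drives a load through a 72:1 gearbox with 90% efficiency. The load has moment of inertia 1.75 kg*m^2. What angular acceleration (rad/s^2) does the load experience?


tau_out = tau_motor * N * eta
= 0.75 * 72 * 0.9 = 48.6 Nm
alpha = tau_out / I = 48.6 / 1.75
= 27.7714 rad/s^2


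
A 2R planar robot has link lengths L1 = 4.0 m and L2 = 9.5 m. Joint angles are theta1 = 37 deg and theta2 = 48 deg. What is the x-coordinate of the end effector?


Convert angles to radians: theta1 = 0.6458, theta2 = 0.8378
x = L1*cos(theta1) + L2*cos(theta1+theta2)
x = 3.1945 + 0.828
x = 4.0225


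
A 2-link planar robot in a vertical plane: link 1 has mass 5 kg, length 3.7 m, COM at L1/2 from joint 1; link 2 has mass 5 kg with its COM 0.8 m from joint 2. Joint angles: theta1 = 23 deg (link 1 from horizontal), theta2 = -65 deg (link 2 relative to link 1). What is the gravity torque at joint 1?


Horizontal distance from joint 1 to link-1 COM:
  x_c1 = (L1/2)*cos(t1) = 1.85 * 0.9205 = 1.7029 m
Horizontal distance from joint 1 to link-2 COM:
  x_c2 = L1*cos(t1) + Lc2*cos(t1+t2)
       = 3.7*0.9205 + 0.8*0.7431 = 4.0004 m
tau1 = m1*g*x_c1 + m2*g*x_c2
     = 5*9.81*1.7029 + 5*9.81*4.0004
     = 83.5289 + 196.2188
     = 279.7477 Nm


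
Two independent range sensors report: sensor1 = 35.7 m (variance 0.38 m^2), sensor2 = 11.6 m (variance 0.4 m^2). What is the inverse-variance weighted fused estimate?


w1 = (1/var1) / (1/var1 + 1/var2)
   = 2.6316 / (2.6316 + 2.5) = 0.5128
w2 = 1 - w1 = 0.4872
fused = w1*s1 + w2*s2 = 18.3077 + 5.6513
= 23.959 m
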